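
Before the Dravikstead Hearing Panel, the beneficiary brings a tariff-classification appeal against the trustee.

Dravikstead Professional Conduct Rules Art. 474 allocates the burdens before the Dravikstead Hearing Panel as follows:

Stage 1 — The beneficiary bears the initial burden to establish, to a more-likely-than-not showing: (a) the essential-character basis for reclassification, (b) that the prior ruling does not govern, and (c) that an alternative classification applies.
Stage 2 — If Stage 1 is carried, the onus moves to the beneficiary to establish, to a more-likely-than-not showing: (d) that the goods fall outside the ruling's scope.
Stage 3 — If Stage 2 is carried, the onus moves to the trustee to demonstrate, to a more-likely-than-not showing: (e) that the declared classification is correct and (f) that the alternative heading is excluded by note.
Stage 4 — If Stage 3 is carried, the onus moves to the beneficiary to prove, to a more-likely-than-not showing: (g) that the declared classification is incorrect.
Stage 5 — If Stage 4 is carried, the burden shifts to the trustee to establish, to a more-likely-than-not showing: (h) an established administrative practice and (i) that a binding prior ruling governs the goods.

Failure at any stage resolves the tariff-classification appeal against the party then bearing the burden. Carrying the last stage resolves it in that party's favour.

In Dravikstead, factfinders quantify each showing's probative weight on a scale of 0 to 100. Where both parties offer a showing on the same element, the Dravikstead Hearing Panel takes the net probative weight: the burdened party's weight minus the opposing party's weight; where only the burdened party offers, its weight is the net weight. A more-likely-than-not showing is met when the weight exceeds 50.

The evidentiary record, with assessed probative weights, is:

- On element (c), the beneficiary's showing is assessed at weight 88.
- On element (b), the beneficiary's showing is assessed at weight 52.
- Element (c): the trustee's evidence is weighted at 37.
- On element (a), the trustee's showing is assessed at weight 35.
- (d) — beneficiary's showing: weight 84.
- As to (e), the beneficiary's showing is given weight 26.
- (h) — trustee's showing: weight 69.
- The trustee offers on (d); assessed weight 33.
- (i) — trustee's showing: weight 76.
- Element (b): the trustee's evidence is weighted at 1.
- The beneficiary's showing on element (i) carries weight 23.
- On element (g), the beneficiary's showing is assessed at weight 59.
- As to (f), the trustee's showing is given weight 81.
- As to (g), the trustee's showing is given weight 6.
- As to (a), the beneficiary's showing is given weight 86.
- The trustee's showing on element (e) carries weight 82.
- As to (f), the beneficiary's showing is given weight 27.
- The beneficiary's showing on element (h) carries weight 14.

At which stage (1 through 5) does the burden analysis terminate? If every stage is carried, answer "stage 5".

stage 5

At Stage 1 the beneficiary must meet a more-likely-than-not showing (weight exceeds 50): on (a) the weight is 86 less the opposing 35 gives net 51, > 50, so (a) meets the standard; on (b) the weight is 52 less the opposing 1 gives net 51, > 50, so (b) meets the standard; on (c) the weight is 88 less the opposing 37 gives net 51, > 50, so (c) meets the standard.
  Stage 1 is satisfied; the beneficiary continues to bear the burden.
At Stage 2 the beneficiary must meet a more-likely-than-not showing (weight exceeds 50): on (d) the weight is 84 less the opposing 33 gives net 51, > 50, so (d) meets the standard.
  The beneficiary carries Stage 2; the trustee now bears the burden.
At Stage 3 the trustee must meet a more-likely-than-not showing (weight exceeds 50): on (e) the weight is 82 less the opposing 26 gives net 56, > 50, so (e) meets the standard; on (f) the weight is 81 less the opposing 27 gives net 54, > 50, so (f) meets the standard.
  All elements met. The burden passes to the beneficiary.
At Stage 4 the beneficiary must meet a more-likely-than-not showing (weight exceeds 50): on (g) the weight is 59 less the opposing 6 gives net 53, which does exceed 50, so (g) meets the standard.
  All elements met. The burden passes to the trustee.
At Stage 5 the trustee must meet a more-likely-than-not showing (weight exceeds 50): on (h) the weight is 69 less the opposing 14 gives net 55, which does exceed 50, so (h) meets the standard; on (i) the weight is 76 less the opposing 23 gives net 53, > 50, so (i) meets the standard.
  The trustee carries the last stage.
Every stage carried; the trustee prevails.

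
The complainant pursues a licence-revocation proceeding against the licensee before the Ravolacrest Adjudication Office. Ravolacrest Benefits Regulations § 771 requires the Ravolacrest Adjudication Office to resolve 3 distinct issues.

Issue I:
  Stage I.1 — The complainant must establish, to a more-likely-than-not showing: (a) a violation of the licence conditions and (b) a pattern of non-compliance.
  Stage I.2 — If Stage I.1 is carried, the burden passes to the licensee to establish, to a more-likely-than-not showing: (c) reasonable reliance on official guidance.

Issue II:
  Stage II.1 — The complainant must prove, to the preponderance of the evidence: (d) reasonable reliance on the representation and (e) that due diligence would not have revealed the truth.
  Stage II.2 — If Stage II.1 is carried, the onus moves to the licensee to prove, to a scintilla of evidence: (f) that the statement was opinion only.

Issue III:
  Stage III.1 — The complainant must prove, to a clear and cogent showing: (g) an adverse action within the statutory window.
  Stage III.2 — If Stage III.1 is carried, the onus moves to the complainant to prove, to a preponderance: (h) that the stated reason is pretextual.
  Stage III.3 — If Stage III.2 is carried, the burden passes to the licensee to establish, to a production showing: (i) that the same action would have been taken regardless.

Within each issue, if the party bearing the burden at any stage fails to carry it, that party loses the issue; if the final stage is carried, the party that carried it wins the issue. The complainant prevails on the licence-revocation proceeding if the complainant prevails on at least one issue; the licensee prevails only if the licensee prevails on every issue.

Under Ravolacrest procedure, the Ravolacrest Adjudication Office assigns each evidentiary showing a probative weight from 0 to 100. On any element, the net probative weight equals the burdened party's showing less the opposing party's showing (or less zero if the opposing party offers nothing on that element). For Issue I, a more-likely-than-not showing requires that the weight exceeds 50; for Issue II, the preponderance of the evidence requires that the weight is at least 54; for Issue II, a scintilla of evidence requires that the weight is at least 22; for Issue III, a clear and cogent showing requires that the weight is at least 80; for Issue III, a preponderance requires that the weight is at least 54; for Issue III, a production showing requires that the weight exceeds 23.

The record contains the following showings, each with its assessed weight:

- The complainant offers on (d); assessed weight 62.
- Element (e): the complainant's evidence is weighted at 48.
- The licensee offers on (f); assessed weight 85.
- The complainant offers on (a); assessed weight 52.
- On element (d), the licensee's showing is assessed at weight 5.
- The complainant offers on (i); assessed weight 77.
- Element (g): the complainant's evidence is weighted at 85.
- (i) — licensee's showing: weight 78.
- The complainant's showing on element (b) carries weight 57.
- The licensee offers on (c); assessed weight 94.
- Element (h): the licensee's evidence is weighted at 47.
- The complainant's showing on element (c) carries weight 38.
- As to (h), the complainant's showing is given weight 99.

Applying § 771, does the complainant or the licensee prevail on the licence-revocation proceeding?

licensee

— Issue I —
Stage I.1 — burden on complainant; standard: a more-likely-than-not showing (weight exceeds 50).
    (a): 52 > 50 [met]
    (b): 57 > 50 [met]
  Stage I.1 carried; the burden shifts to the licensee.
Stage I.2 — burden on licensee; standard: a more-likely-than-not showing (weight exceeds 50).
    (c): 94 − 38 = 56 > 50 [met]
  Stage I.2 carried; the final stage is satisfied.
With every stage satisfied, the licensee prevails on this issue.
— Issue II —
Stage II.1 (complainant, the preponderance of the evidence, weight is at least 54): (d) net 62−5=57 ≥ 54 — meets; (e) 48 < 54 — fails.
  Not every element is met, so the complainant fails to carry Stage II.1.
So the licensee prevails on this issue.
— Issue III —
At Stage III.1 the complainant must meet a clear and cogent showing (weight is at least 80): on (g) the weight is 85, which does reach 80, so (g) meets the standard.
  All elements met. The complainant retains the burden for Stage III.2.
At Stage III.2 the complainant must meet a preponderance (weight is at least 54): on (h) the weight is 99 less the opposing 47 gives net 52, which does not reach 54, so (h) does not meet the standard.
  Not every element is met, so the complainant fails to carry Stage III.2.
So the licensee prevails on this issue.
Per-issue: Issue I → licensee; Issue II → licensee; Issue III → licensee. The complainant must prevail on at least one issue; overall, the licensee prevails.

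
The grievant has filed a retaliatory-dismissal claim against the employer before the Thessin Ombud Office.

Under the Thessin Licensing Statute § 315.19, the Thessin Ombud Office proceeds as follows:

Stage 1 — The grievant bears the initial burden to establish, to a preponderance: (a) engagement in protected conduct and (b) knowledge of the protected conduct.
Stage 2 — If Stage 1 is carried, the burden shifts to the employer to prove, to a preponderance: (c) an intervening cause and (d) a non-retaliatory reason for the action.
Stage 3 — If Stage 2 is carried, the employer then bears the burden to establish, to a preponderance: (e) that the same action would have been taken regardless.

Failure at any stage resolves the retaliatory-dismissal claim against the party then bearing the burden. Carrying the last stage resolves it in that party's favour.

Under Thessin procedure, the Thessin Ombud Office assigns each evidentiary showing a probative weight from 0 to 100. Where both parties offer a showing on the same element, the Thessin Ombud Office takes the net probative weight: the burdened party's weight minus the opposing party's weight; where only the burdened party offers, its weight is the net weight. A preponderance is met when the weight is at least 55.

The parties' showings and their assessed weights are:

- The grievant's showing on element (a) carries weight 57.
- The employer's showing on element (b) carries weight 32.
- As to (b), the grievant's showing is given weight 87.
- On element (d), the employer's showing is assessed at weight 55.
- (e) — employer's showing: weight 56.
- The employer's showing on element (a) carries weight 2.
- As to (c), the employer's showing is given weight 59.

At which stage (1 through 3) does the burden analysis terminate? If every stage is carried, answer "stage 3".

Stage 1 (grievant, a preponderance, weight is at least 55): (a) net 57−2=55 ≥ 55 — meets; (b) net 87−32=55 ≥ 55 — meets.
  All elements met. The burden passes to the employer.
Stage 2 (employer, a preponderance, weight is at least 55): (c) 59 ≥ 55 — meets; (d) 55 ≥ 55 — meets.
  All elements met. The employer retains the burden for Stage 3.
Stage 3 (employer, a preponderance, weight is at least 55): (e) 56 ≥ 55 — meets.
  The employer carries the last stage.
All stages carried — the employer prevails.

stage 3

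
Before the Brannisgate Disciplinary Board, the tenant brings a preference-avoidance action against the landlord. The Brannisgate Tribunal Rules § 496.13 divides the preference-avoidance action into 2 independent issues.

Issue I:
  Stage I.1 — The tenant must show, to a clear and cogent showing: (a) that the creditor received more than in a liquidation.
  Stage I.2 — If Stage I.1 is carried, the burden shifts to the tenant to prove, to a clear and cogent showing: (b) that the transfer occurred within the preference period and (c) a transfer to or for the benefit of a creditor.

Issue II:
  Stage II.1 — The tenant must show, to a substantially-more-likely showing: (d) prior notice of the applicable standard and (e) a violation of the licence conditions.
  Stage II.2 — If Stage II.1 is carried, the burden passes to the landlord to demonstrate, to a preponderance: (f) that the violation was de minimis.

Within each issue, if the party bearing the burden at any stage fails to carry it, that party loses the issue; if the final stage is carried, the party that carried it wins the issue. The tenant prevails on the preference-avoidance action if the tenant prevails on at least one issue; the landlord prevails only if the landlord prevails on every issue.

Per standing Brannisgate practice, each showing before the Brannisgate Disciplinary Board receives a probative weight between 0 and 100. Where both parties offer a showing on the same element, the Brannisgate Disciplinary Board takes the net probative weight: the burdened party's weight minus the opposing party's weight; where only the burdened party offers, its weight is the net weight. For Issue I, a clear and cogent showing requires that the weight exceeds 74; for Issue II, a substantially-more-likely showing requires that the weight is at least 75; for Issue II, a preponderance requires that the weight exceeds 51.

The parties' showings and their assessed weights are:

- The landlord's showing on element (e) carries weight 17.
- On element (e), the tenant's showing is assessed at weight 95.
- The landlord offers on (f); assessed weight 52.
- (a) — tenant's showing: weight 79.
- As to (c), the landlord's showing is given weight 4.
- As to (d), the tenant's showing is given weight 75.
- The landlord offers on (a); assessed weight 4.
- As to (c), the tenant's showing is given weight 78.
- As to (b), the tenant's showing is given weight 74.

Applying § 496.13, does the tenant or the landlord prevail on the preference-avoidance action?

— Issue I —
Stage I.1 — burden on tenant; standard: a clear and cogent showing (weight exceeds 74).
    (a): 79 − 4 = 75 > 74 [met]
  All elements met. The tenant retains the burden for Stage I.2.
Stage I.2 — burden on tenant; standard: a clear and cogent showing (weight exceeds 74).
    (b): 74 ≤ 74 [not met]
    (c): 78 − 4 = 74 ≤ 74 [not met]
  The tenant does not carry Stage I.2.
The landlord prevails on this issue.
— Issue II —
At Stage II.1 the tenant must meet a substantially-more-likely showing (weight is at least 75): on (d) the weight is 75, ≥ 75, so (d) meets the standard; on (e) the weight is 95 less the opposing 17 gives net 78, ≥ 75, so (e) meets the standard.
  Stage II.1 is satisfied; the onus moves to the landlord.
At Stage II.2 the landlord must meet a preponderance (weight exceeds 51): on (f) the weight is 52, which does exceed 51, so (f) meets the standard.
  The landlord carries the last stage.
All stages carried — the landlord prevails on this issue.
Per-issue: Issue I → landlord; Issue II → landlord. The tenant must prevail on at least one issue; overall, the landlord prevails.

landlord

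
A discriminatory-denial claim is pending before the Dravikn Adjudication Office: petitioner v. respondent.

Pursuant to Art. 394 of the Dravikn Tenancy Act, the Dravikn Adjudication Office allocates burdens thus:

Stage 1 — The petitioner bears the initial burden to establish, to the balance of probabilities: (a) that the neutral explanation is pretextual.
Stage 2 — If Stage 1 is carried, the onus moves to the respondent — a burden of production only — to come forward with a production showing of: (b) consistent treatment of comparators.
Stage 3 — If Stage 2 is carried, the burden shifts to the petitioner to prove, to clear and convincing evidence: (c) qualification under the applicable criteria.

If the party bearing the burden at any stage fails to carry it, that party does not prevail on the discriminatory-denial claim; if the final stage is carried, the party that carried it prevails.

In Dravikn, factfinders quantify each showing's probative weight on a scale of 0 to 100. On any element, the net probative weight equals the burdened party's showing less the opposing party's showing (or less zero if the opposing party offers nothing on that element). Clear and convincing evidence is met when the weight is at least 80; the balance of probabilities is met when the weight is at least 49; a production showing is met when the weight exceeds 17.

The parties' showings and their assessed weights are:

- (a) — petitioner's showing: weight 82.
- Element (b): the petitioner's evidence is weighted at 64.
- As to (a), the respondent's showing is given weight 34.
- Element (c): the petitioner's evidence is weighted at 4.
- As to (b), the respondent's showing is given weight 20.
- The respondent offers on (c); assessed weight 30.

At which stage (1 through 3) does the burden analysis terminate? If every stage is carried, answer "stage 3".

stage 1

At Stage 1 the petitioner must meet the balance of probabilities (weight is at least 49): on (a) the weight is 82 less the opposing 34 gives net 48, which does not reach 49, so (a) does not meet the standard.
  Not every element is met, so the petitioner fails to carry Stage 1.
The respondent prevails.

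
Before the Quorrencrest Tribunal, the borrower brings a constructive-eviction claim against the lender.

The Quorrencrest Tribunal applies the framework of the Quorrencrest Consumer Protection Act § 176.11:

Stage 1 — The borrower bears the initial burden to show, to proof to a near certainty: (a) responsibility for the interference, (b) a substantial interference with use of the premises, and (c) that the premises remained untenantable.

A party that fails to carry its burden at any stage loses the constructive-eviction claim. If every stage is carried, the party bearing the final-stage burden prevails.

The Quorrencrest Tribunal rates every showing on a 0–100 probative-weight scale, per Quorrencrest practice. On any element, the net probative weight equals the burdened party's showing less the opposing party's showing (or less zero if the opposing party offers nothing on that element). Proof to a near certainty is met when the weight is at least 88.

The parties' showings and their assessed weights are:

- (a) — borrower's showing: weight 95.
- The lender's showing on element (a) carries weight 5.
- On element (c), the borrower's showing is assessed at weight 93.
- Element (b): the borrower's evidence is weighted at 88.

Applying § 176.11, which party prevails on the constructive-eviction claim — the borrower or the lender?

borrower

Stage 1 (borrower, proof to a near certainty, weight is at least 88): (a) net 95−5=90 ≥ 88 — meets; (b) 88 ≥ 88 — meets; (c) 93 ≥ 88 — meets.
  The borrower carries the last stage.
Every stage carried; the borrower prevails.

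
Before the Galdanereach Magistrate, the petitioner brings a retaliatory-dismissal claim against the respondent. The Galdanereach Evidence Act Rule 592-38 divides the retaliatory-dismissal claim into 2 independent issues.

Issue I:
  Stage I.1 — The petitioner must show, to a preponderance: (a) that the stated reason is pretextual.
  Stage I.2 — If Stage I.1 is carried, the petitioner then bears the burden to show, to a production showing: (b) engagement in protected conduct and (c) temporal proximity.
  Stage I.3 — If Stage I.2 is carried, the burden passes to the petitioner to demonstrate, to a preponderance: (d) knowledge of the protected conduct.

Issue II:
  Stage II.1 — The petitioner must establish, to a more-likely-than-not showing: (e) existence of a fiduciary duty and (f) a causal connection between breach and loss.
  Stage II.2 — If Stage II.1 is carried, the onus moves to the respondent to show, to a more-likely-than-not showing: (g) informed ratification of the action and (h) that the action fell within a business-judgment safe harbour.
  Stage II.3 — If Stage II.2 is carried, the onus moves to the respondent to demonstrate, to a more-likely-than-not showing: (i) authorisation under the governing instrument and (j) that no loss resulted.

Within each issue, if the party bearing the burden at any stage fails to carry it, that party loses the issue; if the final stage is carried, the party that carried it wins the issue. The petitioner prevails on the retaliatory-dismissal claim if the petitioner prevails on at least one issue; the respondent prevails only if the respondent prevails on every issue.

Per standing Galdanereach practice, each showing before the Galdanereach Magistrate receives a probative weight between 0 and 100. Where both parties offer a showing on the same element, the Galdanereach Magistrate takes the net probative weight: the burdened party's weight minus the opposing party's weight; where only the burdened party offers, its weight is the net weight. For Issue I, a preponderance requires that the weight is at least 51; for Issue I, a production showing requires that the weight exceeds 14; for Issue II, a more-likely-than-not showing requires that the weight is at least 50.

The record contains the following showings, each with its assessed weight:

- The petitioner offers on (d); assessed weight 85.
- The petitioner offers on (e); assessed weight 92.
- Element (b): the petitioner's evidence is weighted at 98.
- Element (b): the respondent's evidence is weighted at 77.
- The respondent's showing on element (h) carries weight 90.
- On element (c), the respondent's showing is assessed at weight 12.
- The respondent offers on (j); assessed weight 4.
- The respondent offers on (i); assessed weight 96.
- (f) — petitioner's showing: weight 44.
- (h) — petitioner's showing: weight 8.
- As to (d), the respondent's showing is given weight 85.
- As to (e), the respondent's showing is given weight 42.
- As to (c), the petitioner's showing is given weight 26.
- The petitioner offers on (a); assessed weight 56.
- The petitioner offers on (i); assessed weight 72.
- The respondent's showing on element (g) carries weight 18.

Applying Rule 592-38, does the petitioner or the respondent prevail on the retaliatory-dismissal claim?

respondent

— Issue I —
At Stage I.1 the petitioner must meet a preponderance (weight is at least 51): on (a) the weight is 56, which does reach 51, so (a) meets the standard.
  Stage I.1 carried; the burden remains with the petitioner.
At Stage I.2 the petitioner must meet a production showing (weight exceeds 14): on (b) the weight is 98 less the opposing 77 gives net 21, > 14, so (b) meets the standard; on (c) the weight is 26 less the opposing 12 gives net 14, ≤ 14, so (c) does not meet the standard.
  Not every element is met, so the petitioner fails to carry Stage I.2.
So the respondent prevails on this issue.
— Issue II —
Stage II.1 — burden on petitioner; standard: a more-likely-than-not showing (weight is at least 50).
    (e): 92 − 42 = 50 ≥ 50 [met]
    (f): 44 < 50 [not met]
  Not every element is met, so the petitioner fails to carry Stage II.1.
So the respondent prevails on this issue.
Per-issue: Issue I → respondent; Issue II → respondent. The petitioner must prevail on at least one issue; overall, the respondent prevails.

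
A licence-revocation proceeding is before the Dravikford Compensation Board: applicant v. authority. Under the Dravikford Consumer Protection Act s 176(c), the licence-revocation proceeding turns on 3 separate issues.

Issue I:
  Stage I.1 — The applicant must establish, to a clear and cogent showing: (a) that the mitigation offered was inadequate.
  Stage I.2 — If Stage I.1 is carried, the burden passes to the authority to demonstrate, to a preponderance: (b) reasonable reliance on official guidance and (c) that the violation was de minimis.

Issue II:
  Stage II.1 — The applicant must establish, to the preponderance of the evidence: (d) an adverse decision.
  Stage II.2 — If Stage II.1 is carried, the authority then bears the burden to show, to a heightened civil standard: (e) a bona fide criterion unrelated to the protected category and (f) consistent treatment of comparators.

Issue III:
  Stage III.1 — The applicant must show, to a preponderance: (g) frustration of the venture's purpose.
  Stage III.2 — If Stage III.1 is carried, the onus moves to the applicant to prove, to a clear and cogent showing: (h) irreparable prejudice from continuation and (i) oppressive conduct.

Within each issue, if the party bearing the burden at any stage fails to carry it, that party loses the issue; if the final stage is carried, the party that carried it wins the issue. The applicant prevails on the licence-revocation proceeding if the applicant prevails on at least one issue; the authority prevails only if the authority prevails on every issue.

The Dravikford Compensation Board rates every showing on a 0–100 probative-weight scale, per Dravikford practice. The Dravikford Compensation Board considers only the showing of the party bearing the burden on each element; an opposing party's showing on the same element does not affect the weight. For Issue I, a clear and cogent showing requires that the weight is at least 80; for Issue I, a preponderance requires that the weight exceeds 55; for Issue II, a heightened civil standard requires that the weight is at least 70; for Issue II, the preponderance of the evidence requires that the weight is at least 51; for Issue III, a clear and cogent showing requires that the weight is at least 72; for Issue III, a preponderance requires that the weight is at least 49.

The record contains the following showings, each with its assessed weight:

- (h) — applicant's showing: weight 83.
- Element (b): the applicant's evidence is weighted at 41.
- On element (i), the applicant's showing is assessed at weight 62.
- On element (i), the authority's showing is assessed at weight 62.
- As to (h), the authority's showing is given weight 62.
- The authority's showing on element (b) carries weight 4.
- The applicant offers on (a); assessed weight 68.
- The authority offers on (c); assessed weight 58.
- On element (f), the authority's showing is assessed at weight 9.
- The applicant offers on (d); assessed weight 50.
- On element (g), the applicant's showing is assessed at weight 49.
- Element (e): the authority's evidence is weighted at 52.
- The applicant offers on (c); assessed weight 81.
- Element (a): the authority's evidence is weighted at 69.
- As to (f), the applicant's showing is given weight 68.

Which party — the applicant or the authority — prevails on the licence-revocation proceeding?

— Issue I —
Stage I.1 (applicant, a clear and cogent showing, weight is at least 80): (a) 68 (authority's 69 disregarded) < 80 — fails.
  Not every element is met, so the applicant fails to carry Stage I.1.
The authority prevails on this issue.
— Issue II —
At Stage II.1 the applicant must meet the preponderance of the evidence (weight is at least 51): on (d) the weight is 50, < 51, so (d) does not meet the standard.
  Not every element is met, so the applicant fails to carry Stage II.1.
The authority prevails on this issue.
— Issue III —
Stage III.1 — burden on applicant; standard: a preponderance (weight is at least 49).
    (g): 49 ≥ 49 [met]
  Stage III.1 is satisfied; the applicant continues to bear the burden.
Stage III.2 — burden on applicant; standard: a clear and cogent showing (weight is at least 72).
    (h): 83 (authority's 62 disregarded) ≥ 72 [met]
    (i): 62 (authority's 62 disregarded) < 72 [not met]
  Not every element is met, so the applicant fails to carry Stage III.2.
So the authority prevails on this issue.
Per-issue: Issue I → authority; Issue II → authority; Issue III → authority. The applicant must prevail on at least one issue; overall, the authority prevails.

authority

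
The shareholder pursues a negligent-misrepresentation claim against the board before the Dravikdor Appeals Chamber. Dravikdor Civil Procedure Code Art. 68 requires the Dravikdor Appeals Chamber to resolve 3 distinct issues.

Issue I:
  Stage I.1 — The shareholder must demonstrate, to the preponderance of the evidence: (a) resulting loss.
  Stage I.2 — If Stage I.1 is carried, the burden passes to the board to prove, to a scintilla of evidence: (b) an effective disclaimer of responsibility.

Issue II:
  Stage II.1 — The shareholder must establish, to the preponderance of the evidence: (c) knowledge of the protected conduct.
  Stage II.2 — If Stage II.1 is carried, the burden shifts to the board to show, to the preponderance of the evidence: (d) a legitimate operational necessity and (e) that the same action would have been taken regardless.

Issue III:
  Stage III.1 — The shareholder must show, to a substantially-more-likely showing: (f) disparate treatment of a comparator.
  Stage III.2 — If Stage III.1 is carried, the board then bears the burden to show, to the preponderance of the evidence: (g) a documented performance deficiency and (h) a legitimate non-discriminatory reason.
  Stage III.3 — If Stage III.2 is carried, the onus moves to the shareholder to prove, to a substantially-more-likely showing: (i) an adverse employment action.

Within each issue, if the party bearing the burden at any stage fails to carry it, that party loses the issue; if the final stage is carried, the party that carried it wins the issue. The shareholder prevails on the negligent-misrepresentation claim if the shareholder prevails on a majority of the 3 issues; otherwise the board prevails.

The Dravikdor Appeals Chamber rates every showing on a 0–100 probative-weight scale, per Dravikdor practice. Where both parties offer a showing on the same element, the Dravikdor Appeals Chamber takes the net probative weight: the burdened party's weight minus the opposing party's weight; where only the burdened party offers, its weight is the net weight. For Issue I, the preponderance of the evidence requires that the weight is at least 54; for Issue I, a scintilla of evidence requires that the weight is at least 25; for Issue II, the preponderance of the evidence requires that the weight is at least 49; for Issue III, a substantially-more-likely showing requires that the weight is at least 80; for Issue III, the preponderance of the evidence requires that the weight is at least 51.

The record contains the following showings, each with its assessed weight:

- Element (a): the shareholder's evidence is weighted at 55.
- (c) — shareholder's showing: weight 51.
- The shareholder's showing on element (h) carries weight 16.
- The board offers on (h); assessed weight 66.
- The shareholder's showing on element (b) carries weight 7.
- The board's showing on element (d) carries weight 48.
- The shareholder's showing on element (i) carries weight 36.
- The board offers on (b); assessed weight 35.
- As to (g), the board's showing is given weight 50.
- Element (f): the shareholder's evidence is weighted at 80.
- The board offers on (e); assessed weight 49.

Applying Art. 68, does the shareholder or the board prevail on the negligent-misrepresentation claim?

— Issue I —
Stage I.1 (shareholder, the preponderance of the evidence, weight is at least 54): (a) 55 ≥ 54 — meets.
  Stage I.1 is satisfied; the onus moves to the board.
Stage I.2 (board, a scintilla of evidence, weight is at least 25): (b) net 35−7=28 ≥ 25 — meets.
  All elements met at the final stage.
All stages carried — the board prevails on this issue.
— Issue II —
Stage II.1 — burden on shareholder; standard: the preponderance of the evidence (weight is at least 49).
    (c): 51 ≥ 49 [met]
  All elements met. The burden passes to the board.
Stage II.2 — burden on board; standard: the preponderance of the evidence (weight is at least 49).
    (d): 48 < 49 [not met]
    (e): 49 ≥ 49 [met]
  Not every element is met, so the board fails to carry Stage II.2.
The analysis ends at Stage II.2; the shareholder prevails on this issue.
— Issue III —
At Stage III.1 the shareholder must meet a substantially-more-likely showing (weight is at least 80): on (f) the weight is 80, which does reach 80, so (f) meets the standard.
  Stage III.1 is satisfied; the onus moves to the board.
At Stage III.2 the board must meet the preponderance of the evidence (weight is at least 51): on (g) the weight is 50, < 51, so (g) does not meet the standard; on (h) the weight is 66 less the opposing 16 gives net 50, which does not reach 51, so (h) does not meet the standard.
  Not every element is met, so the board fails to carry Stage III.2.
The analysis ends at Stage III.2; the shareholder prevails on this issue.
Per-issue: Issue I → board; Issue II → shareholder; Issue III → shareholder. The shareholder must prevail on a majority of issues; overall, the shareholder prevails.

shareholder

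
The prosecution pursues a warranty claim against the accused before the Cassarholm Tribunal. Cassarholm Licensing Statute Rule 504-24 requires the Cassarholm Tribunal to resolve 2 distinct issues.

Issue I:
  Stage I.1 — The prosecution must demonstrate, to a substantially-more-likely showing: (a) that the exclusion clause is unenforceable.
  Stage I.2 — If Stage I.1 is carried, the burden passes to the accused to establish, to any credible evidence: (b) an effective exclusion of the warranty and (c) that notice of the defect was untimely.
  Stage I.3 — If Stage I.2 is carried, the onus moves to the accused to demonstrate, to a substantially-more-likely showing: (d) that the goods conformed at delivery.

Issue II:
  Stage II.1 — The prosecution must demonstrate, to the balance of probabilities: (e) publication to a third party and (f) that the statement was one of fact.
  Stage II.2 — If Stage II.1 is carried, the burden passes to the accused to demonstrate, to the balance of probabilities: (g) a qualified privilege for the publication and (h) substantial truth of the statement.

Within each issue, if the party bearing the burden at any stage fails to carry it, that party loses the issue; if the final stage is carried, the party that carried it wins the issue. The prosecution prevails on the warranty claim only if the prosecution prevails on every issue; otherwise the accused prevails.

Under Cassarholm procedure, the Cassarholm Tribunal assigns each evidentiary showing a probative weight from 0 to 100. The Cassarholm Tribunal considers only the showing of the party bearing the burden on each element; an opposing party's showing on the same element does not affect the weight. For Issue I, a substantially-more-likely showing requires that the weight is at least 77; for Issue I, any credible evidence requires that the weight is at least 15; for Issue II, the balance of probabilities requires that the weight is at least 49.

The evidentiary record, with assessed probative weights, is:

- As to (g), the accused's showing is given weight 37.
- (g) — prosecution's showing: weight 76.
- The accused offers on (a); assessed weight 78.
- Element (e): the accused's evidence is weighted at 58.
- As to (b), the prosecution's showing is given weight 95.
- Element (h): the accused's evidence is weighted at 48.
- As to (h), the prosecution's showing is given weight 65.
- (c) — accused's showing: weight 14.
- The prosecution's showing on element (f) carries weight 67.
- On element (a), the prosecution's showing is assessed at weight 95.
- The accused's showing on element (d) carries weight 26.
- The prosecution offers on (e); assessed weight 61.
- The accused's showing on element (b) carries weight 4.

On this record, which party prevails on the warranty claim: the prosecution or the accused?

prosecution

— Issue I —
Stage I.1 — burden on prosecution; standard: a substantially-more-likely showing (weight is at least 77).
    (a): 95 (accused's 78 disregarded) ≥ 77 [met]
  Stage I.1 carried; the burden shifts to the accused.
Stage I.2 — burden on accused; standard: any credible evidence (weight is at least 15).
    (b): 4 (prosecution's 95 disregarded) < 15 [not met]
    (c): 14 < 15 [not met]
  Not every element is met, so the accused fails to carry Stage I.2.
So the prosecution prevails on this issue.
— Issue II —
Stage II.1 — burden on prosecution; standard: the balance of probabilities (weight is at least 49).
    (e): 61 (accused's 58 disregarded) ≥ 49 [met]
    (f): 67 ≥ 49 [met]
  All elements met. The burden passes to the accused.
Stage II.2 — burden on accused; standard: the balance of probabilities (weight is at least 49).
    (g): 37 (prosecution's 76 disregarded) < 49 [not met]
    (h): 48 (prosecution's 65 disregarded) < 49 [not met]
  The accused does not carry Stage II.2.
The prosecution prevails on this issue.
Per-issue: Issue I → prosecution; Issue II → prosecution. The prosecution must prevail on every issue; overall, the prosecution prevails.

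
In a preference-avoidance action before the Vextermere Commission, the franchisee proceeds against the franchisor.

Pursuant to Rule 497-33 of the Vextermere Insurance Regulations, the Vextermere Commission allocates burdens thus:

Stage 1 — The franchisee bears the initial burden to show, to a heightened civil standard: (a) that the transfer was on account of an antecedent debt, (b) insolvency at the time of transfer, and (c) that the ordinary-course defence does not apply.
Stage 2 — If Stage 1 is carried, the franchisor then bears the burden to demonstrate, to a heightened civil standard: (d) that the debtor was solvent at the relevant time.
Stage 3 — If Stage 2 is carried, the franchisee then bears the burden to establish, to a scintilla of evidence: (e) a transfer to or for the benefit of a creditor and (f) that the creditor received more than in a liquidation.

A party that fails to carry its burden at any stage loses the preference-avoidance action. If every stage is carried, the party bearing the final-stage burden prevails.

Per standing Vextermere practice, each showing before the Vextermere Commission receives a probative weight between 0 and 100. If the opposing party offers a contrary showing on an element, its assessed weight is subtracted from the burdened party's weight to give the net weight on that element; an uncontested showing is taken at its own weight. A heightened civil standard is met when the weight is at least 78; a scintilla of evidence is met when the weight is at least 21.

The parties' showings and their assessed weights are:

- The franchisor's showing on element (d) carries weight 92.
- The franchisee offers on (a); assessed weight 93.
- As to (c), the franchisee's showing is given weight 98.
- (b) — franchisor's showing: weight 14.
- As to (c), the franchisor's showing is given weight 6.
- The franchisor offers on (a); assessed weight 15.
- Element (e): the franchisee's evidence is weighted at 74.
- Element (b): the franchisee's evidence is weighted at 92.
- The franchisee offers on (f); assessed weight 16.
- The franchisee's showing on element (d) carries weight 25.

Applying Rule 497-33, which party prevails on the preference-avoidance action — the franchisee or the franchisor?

Stage 1 (franchisee, a heightened civil standard, weight is at least 78): (a) net 93−15=78 ≥ 78 — meets; (b) net 92−14=78 ≥ 78 — meets; (c) net 98−6=92 ≥ 78 — meets.
  All elements met. The burden passes to the franchisor.
Stage 2 (franchisor, a heightened civil standard, weight is at least 78): (d) net 92−25=67 < 78 — fails.
  The franchisor does not carry Stage 2.
So the franchisee prevails.

franchisee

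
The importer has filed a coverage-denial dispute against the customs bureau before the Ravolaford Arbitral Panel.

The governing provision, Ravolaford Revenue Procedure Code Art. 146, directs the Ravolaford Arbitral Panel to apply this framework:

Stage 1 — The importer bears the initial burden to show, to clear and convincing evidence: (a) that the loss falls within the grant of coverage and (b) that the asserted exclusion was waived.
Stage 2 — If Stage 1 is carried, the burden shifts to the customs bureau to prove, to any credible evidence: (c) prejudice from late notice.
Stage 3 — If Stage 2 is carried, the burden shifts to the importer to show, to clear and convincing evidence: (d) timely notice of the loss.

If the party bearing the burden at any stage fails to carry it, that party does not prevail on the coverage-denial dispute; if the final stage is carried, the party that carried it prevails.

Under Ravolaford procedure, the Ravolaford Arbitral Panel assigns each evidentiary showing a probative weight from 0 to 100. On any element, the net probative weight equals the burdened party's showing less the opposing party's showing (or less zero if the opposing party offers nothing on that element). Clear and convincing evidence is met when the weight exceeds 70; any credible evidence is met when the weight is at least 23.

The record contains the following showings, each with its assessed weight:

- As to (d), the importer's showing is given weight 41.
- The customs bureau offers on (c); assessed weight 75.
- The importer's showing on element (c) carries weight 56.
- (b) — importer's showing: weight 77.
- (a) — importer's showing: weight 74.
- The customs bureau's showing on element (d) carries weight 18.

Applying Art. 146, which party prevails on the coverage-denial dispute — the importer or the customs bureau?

importer

Stage 1 — burden on importer; standard: clear and convincing evidence (weight exceeds 70).
    (a): 74 > 70 [met]
    (b): 77 > 70 [met]
  Stage 1 carried; the burden shifts to the customs bureau.
Stage 2 — burden on customs bureau; standard: any credible evidence (weight is at least 23).
    (c): 75 − 56 = 19 < 23 [not met]
  Not every element is met, so the customs bureau fails to carry Stage 2.
So the importer prevails.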